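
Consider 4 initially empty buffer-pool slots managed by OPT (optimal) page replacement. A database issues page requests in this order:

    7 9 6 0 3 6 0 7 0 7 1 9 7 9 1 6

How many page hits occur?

9

7: fault, frames (7)
9: fault, frames (7 9)
6: fault, frames (7 9 6)
0: fault, frames (7 9 6 0)
3: fault, evict 9, frames (7 6 0 3)
6: hit
0: hit
7: hit
0: hit
7: hit
1: fault, evict 3, frames (7 6 0 1)
9: fault, evict 0, frames (7 6 1 9)
7: hit
9: hit
1: hit
6: hit
Hits: 9.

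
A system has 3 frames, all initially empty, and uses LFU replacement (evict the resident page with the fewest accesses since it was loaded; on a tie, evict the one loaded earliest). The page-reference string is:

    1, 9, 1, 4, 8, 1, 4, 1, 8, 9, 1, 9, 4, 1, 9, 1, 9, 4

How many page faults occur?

6

1: fault, frames [1]
9: fault, frames [1, 9]
1: hit
4: fault, frames [1, 9, 4]
8: fault, evict 9, frames [1, 4, 8]
1: hit
4: hit
1: hit
8: hit
9: fault, evict 4, frames [1, 8, 9]
1: hit
9: hit
4: fault, evict 8, frames [1, 9, 4]
1: hit
9: hit
1: hit
9: hit
4: hit
Page faults: 6.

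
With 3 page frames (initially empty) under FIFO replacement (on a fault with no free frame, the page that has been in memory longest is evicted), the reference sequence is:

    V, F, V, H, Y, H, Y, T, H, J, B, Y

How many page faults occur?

8

V: miss, frames (V)
F: miss, frames (V F)
V: hit
H: miss, frames (V F H)
Y: miss, evict V, frames (F H Y)
H: hit
Y: hit
T: miss, evict F, frames (H Y T)
H: hit
J: miss, evict H, frames (Y T J)
B: miss, evict Y, frames (T J B)
Y: miss, evict T, frames (J B Y)
Page faults: 8.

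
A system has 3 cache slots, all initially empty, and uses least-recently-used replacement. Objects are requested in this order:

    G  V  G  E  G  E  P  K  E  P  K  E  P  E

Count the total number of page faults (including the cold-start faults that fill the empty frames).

G -> miss, frames [G]
V -> miss, frames [G, V]
G -> hit
E -> miss, frames [V, G, E]
G -> hit
E -> hit
P -> miss, evict V, frames [G, E, P]
K -> miss, evict G, frames [E, P, K]
E -> hit
P -> hit
K -> hit
E -> hit
P -> hit
E -> hit
Page faults: 5.

5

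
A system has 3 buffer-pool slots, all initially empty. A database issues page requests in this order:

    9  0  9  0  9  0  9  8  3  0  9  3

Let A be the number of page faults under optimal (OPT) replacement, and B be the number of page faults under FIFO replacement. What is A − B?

-1

Under OPT: F F . . . . . F F . . . → 4 faults.
Under FIFO: F F . . . . . F F . F . → 5 faults.
A − B = 4 − 5 = -1.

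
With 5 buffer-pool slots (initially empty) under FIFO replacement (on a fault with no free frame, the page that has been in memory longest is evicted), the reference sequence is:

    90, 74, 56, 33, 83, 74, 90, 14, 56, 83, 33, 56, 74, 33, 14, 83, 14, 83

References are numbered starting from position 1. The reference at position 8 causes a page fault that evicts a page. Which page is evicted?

pos 1: 90 → fault, frames (90)
pos 2: 74 → fault, frames (90 74)
pos 3: 56 → fault, frames (90 74 56)
pos 4: 33 → fault, frames (90 74 56 33)
pos 5: 83 → fault, frames (90 74 56 33 83)
pos 6: 74 → hit
pos 7: 90 → hit
pos 8: 14 → fault, evict 90, frames (74 56 33 83 14)
At position 8, page 90 is evicted.

90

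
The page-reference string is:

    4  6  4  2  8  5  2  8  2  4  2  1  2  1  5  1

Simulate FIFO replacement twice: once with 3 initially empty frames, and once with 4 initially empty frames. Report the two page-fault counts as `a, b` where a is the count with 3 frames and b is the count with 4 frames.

9, 8

3 frames: F F . F F F . . . F F F . . F . → 9 faults.
4 frames: F F . F F F . . . F . F F . . . → 8 faults.
8 < 9: adding a frame reduced faults, as is typical.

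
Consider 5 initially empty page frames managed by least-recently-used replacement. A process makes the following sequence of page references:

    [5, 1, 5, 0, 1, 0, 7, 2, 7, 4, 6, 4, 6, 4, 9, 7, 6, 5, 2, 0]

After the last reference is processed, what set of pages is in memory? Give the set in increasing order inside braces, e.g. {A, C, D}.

5: miss, frames (5)
1: miss, frames (5 1)
5: hit
0: miss, frames (1 5 0)
1: hit
0: hit
7: miss, frames (5 1 0 7)
2: miss, frames (5 1 0 7 2)
7: hit
4: miss, evict 5, frames (1 0 2 7 4)
6: miss, evict 1, frames (0 2 7 4 6)
4: hit
6: hit
4: hit
9: miss, evict 0, frames (2 7 6 4 9)
7: hit
6: hit
5: miss, evict 2, frames (4 9 7 6 5)
2: miss, evict 4, frames (9 7 6 5 2)
0: miss, evict 9, frames (7 6 5 2 0)

{0, 2, 5, 6, 7}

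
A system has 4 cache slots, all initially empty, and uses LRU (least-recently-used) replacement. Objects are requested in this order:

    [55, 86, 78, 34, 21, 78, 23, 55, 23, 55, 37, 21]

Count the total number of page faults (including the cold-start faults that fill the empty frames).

55: miss, frames [55]
86: miss, frames [55, 86]
78: miss, frames [55, 86, 78]
34: miss, frames [55, 86, 78, 34]
21: miss, evict 55, frames [86, 78, 34, 21]
78: hit
23: miss, evict 86, frames [34, 21, 78, 23]
55: miss, evict 34, frames [21, 78, 23, 55]
23: hit
55: hit
37: miss, evict 21, frames [78, 23, 55, 37]
21: miss, evict 78, frames [23, 55, 37, 21]
Page faults: 9.

9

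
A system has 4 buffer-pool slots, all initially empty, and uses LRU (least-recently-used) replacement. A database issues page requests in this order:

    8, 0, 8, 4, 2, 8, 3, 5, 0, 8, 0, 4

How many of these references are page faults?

8

8 -> fault, frames {8}
0 -> fault, frames {8,0}
8 -> hit
4 -> fault, frames {0,8,4}
2 -> fault, frames {0,8,4,2}
8 -> hit
3 -> fault, evict 0, frames {4,2,8,3}
5 -> fault, evict 4, frames {2,8,3,5}
0 -> fault, evict 2, frames {8,3,5,0}
8 -> hit
0 -> hit
4 -> fault, evict 3, frames {5,8,0,4}
Page faults: 8.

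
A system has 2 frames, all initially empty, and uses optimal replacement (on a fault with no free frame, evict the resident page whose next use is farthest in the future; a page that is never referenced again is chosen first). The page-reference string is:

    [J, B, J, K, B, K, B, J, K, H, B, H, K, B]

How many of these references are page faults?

J -> miss, frames {J}
B -> miss, frames {J,B}
J -> hit
K -> miss, evict J, frames {B,K}
B -> hit
K -> hit
B -> hit
J -> miss, evict B, frames {K,J}
K -> hit
H -> miss, evict J, frames {K,H}
B -> miss, evict K, frames {H,B}
H -> hit
K -> miss, evict H, frames {B,K}
B -> hit
Page faults: 7.

7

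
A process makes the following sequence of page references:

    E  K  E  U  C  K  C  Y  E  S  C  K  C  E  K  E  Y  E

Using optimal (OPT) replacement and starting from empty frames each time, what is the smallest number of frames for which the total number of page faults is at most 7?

f=1: 18 faults
f=2: 10 faults
f=3: 8 faults
f=4: 7 faults
f=5: 6 faults
f=6: 6 faults
Smallest f with faults ≤ 7 is 4.

4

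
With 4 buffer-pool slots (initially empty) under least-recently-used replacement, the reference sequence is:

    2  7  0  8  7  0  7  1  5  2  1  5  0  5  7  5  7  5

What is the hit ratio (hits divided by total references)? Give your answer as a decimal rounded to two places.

0.50

2 -> miss, frames (2)
7 -> miss, frames (2 7)
0 -> miss, frames (2 7 0)
8 -> miss, frames (2 7 0 8)
7 -> hit
0 -> hit
7 -> hit
1 -> miss, evict 2, frames (8 0 7 1)
5 -> miss, evict 8, frames (0 7 1 5)
2 -> miss, evict 0, frames (7 1 5 2)
1 -> hit
5 -> hit
0 -> miss, evict 7, frames (2 1 5 0)
5 -> hit
7 -> miss, evict 2, frames (1 0 5 7)
5 -> hit
7 -> hit
5 -> hit
Hits: 9 of 18 references → 9/18 = 0.5000.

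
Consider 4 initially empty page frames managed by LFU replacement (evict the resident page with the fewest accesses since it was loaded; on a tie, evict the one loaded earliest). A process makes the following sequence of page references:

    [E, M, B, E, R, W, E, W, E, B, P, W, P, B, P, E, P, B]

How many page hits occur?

E: fault, frames [E]
M: fault, frames [E, M]
B: fault, frames [E, M, B]
E: hit
R: fault, frames [E, M, B, R]
W: fault, evict M, frames [E, B, R, W]
E: hit
W: hit
E: hit
B: hit
P: fault, evict R, frames [E, B, W, P]
W: hit
P: hit
B: hit
P: hit
E: hit
P: hit
B: hit
Hits: 12.

12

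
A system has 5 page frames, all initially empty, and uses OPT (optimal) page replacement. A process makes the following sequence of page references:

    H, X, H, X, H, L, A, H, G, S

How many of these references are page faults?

H → miss, frames {H}
X → miss, frames {H,X}
H → hit
X → hit
H → hit
L → miss, frames {H,X,L}
A → miss, frames {H,X,L,A}
H → hit
G → miss, frames {H,X,L,A,G}
S → miss, evict G, frames {H,X,L,A,S}
Page faults: 6.

6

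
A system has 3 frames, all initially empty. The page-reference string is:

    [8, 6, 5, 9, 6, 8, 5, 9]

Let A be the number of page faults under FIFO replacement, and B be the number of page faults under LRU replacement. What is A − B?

Under FIFO: F F F F . F . . → 5 faults.
Under LRU: F F F F . F F F → 7 faults.
A − B = 5 − 7 = -2.

-2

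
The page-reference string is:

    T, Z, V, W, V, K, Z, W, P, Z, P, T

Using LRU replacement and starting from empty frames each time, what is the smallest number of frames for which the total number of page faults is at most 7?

f=1: 12 faults
f=2: 10 faults
f=3: 9 faults
f=4: 7 faults
f=5: 7 faults
f=6: 6 faults
Smallest f with faults ≤ 7 is 4.

4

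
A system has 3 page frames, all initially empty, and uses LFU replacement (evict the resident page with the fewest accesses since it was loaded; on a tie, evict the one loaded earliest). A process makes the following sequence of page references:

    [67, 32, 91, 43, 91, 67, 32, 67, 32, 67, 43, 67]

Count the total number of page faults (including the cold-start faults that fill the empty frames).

7

67 -> miss, frames (67)
32 -> miss, frames (67 32)
91 -> miss, frames (67 32 91)
43 -> miss, evict 67, frames (32 91 43)
91 -> hit
67 -> miss, evict 32, frames (91 43 67)
32 -> miss, evict 43, frames (91 67 32)
67 -> hit
32 -> hit
67 -> hit
43 -> miss, evict 91, frames (67 32 43)
67 -> hit
Page faults: 7.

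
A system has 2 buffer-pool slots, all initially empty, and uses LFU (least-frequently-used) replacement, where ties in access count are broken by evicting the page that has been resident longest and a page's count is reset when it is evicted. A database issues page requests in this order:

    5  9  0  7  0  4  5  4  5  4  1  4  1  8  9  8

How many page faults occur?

5 -> miss, frames {5}
9 -> miss, frames {5,9}
0 -> miss, evict 5, frames {9,0}
7 -> miss, evict 9, frames {0,7}
0 -> hit
4 -> miss, evict 7, frames {0,4}
5 -> miss, evict 4, frames {0,5}
4 -> miss, evict 5, frames {0,4}
5 -> miss, evict 4, frames {0,5}
4 -> miss, evict 5, frames {0,4}
1 -> miss, evict 4, frames {0,1}
4 -> miss, evict 1, frames {0,4}
1 -> miss, evict 4, frames {0,1}
8 -> miss, evict 1, frames {0,8}
9 -> miss, evict 8, frames {0,9}
8 -> miss, evict 9, frames {0,8}
Page faults: 15.

15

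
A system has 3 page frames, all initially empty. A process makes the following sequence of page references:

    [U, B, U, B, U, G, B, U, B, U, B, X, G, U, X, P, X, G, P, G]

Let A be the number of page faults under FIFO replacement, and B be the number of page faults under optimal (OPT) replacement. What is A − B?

2

Under FIFO: F F . . . F . . . . . F . F . F . F . . → 7 faults.
Under OPT: F F . . . F . . . . . F . . . F . . . . → 5 faults.
A − B = 7 − 5 = 2.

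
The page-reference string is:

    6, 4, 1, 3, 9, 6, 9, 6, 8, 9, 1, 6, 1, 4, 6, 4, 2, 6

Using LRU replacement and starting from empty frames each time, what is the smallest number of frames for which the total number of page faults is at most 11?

3

f=1: 18 faults
f=2: 14 faults
f=3: 11 faults
f=4: 10 faults
f=5: 8 faults
f=6: 7 faults
f=7: 7 faults
Smallest f with faults ≤ 11 is 3.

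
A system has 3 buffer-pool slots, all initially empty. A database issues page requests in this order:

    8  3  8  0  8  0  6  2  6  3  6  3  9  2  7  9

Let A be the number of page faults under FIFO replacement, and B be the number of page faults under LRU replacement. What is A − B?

Under FIFO: F F . F . . F F . F . . F . F . → 8 faults.
Under LRU: F F . F . . F F . F . . F F F . → 9 faults.
A − B = 8 − 9 = -1.

-1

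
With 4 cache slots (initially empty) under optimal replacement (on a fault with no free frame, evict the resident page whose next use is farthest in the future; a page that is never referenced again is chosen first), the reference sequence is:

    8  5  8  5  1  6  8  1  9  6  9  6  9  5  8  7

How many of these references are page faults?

8 → miss, frames (8)
5 → miss, frames (8 5)
8 → hit
5 → hit
1 → miss, frames (8 5 1)
6 → miss, frames (8 5 1 6)
8 → hit
1 → hit
9 → miss, evict 1, frames (8 5 6 9)
6 → hit
9 → hit
6 → hit
9 → hit
5 → hit
8 → hit
7 → miss, evict 9, frames (8 5 6 7)
Page faults: 6.

6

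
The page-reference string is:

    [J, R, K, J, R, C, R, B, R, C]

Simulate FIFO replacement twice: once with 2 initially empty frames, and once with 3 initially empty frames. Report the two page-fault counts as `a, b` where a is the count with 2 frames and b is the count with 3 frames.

9, 6

2 frames: F F F F F F . F F F → 9 faults.
3 frames: F F F . . F . F F . → 6 faults.
6 < 9: adding a frame reduced faults, as is typical.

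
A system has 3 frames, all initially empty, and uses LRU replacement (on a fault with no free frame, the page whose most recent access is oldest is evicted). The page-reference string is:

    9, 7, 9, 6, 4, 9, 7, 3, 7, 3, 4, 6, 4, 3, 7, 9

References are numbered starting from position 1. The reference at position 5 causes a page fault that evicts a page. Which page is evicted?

pos 1: 9: miss, frames {9}
pos 2: 7: miss, frames {9,7}
pos 3: 9: hit
pos 4: 6: miss, frames {7,9,6}
pos 5: 4: miss, evict 7, frames {9,6,4}
At position 5, page 7 is evicted.

7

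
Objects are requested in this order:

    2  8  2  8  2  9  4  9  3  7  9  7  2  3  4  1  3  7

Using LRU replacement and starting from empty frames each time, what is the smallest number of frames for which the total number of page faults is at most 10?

f=1: 18 faults
f=2: 13 faults
f=3: 11 faults
f=4: 10 faults
f=5: 7 faults
f=6: 7 faults
f=7: 7 faults
Smallest f with faults ≤ 10 is 4.

4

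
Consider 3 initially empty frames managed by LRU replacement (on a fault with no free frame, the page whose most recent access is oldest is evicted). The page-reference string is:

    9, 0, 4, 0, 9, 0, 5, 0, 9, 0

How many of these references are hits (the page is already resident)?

9 -> fault, frames {9}
0 -> fault, frames {9,0}
4 -> fault, frames {9,0,4}
0 -> hit
9 -> hit
0 -> hit
5 -> fault, evict 4, frames {9,0,5}
0 -> hit
9 -> hit
0 -> hit
Hits: 6.

6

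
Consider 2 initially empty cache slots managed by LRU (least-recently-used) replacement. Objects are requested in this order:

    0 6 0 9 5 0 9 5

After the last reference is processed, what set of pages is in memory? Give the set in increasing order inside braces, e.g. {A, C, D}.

0 -> miss, frames {0}
6 -> miss, frames {0,6}
0 -> hit
9 -> miss, evict 6, frames {0,9}
5 -> miss, evict 0, frames {9,5}
0 -> miss, evict 9, frames {5,0}
9 -> miss, evict 5, frames {0,9}
5 -> miss, evict 0, frames {9,5}

{5, 9}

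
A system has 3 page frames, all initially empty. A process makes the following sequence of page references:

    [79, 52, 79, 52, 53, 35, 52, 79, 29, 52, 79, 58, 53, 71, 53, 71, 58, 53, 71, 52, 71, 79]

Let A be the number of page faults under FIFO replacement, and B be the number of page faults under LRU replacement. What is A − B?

1

Under FIFO: F F . . F F . F F F . F F F . . . . . F . F → 12 faults.
Under LRU: F F . . F F . F F . . F F F . . . . . F . F → 11 faults.
A − B = 12 − 11 = 1.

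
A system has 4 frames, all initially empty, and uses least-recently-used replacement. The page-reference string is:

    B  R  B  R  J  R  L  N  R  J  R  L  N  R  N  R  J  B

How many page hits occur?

12

B: miss, frames [B]
R: miss, frames [B, R]
B: hit
R: hit
J: miss, frames [B, R, J]
R: hit
L: miss, frames [B, J, R, L]
N: miss, evict B, frames [J, R, L, N]
R: hit
J: hit
R: hit
L: hit
N: hit
R: hit
N: hit
R: hit
J: hit
B: miss, evict L, frames [N, R, J, B]
Hits: 12.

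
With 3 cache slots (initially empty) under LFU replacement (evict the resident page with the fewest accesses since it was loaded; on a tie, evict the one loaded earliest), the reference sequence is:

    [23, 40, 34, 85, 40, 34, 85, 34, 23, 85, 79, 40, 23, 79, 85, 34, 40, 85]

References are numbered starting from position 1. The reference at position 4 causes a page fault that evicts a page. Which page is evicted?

pos 1: 23 → fault, frames [23]
pos 2: 40 → fault, frames [23, 40]
pos 3: 34 → fault, frames [23, 40, 34]
pos 4: 85 → fault, evict 23, frames [40, 34, 85]
At position 4, page 23 is evicted.

23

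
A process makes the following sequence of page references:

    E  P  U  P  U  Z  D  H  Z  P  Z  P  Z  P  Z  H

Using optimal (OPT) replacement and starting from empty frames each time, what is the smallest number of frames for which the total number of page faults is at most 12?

f=1: 16 faults
f=2: 8 faults
f=3: 6 faults
f=4: 6 faults
f=5: 6 faults
f=6: 6 faults
Smallest f with faults ≤ 12 is 2.

2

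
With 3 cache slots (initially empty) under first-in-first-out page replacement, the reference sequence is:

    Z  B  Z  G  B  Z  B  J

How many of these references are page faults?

Z → miss, frames [Z]
B → miss, frames [Z, B]
Z → hit
G → miss, frames [Z, B, G]
B → hit
Z → hit
B → hit
J → miss, evict Z, frames [B, G, J]
Page faults: 4.

4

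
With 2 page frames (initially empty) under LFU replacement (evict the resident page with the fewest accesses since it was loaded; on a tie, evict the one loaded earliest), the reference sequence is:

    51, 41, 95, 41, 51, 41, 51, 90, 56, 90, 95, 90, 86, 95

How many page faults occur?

51 → fault, frames {51}
41 → fault, frames {51,41}
95 → fault, evict 51, frames {41,95}
41 → hit
51 → fault, evict 95, frames {41,51}
41 → hit
51 → hit
90 → fault, evict 51, frames {41,90}
56 → fault, evict 90, frames {41,56}
90 → fault, evict 56, frames {41,90}
95 → fault, evict 90, frames {41,95}
90 → fault, evict 95, frames {41,90}
86 → fault, evict 90, frames {41,86}
95 → fault, evict 86, frames {41,95}
Page faults: 11.

11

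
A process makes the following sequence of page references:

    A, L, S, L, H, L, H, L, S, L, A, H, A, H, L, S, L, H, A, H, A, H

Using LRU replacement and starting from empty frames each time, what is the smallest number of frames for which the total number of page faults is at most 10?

f=1: 22 faults
f=2: 11 faults
f=3: 8 faults
f=4: 4 faults
Smallest f with faults ≤ 10 is 3.

3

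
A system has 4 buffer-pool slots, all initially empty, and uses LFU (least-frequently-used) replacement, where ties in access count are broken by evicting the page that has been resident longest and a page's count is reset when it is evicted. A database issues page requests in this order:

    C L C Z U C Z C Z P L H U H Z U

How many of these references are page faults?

8

C → fault, frames {C}
L → fault, frames {C,L}
C → hit
Z → fault, frames {C,L,Z}
U → fault, frames {C,L,Z,U}
C → hit
Z → hit
C → hit
Z → hit
P → fault, evict L, frames {C,Z,U,P}
L → fault, evict U, frames {C,Z,P,L}
H → fault, evict P, frames {C,Z,L,H}
U → fault, evict L, frames {C,Z,H,U}
H → hit
Z → hit
U → hit
Page faults: 8.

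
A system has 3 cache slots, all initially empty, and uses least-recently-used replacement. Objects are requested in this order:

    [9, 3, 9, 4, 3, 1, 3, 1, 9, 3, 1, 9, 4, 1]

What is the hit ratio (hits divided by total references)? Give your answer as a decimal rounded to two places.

9 → fault, frames (9)
3 → fault, frames (9 3)
9 → hit
4 → fault, frames (3 9 4)
3 → hit
1 → fault, evict 9, frames (4 3 1)
3 → hit
1 → hit
9 → fault, evict 4, frames (3 1 9)
3 → hit
1 → hit
9 → hit
4 → fault, evict 3, frames (1 9 4)
1 → hit
Hits: 8 of 14 references → 8/14 = 0.5714.

0.57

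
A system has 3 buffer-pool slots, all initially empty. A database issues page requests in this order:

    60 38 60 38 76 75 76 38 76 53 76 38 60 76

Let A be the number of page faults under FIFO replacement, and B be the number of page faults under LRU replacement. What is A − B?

2

Under FIFO: F F . . F F . . . F . F F F → 8 faults.
Under LRU: F F . . F F . . . F . . F . → 6 faults.
A − B = 8 − 6 = 2.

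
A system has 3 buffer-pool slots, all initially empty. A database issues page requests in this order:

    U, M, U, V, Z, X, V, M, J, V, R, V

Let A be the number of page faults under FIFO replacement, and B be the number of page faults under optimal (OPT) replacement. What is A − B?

Under FIFO: F F . F F F . F F F F . → 9 faults.
Under OPT: F F . F F F . . F . F . → 7 faults.
A − B = 9 − 7 = 2.

2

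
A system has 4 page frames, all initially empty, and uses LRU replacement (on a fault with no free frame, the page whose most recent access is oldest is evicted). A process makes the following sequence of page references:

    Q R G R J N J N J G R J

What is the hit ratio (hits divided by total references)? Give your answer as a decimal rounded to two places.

0.58

Q: fault, frames {Q}
R: fault, frames {Q,R}
G: fault, frames {Q,R,G}
R: hit
J: fault, frames {Q,G,R,J}
N: fault, evict Q, frames {G,R,J,N}
J: hit
N: hit
J: hit
G: hit
R: hit
J: hit
Hits: 7 of 12 references → 7/12 = 0.5833.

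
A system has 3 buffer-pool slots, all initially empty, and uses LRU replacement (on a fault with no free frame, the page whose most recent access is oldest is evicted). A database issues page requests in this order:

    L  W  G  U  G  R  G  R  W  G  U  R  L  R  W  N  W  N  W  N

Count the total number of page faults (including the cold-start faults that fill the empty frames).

11

L → fault, frames [L]
W → fault, frames [L, W]
G → fault, frames [L, W, G]
U → fault, evict L, frames [W, G, U]
G → hit
R → fault, evict W, frames [U, G, R]
G → hit
R → hit
W → fault, evict U, frames [G, R, W]
G → hit
U → fault, evict R, frames [W, G, U]
R → fault, evict W, frames [G, U, R]
L → fault, evict G, frames [U, R, L]
R → hit
W → fault, evict U, frames [L, R, W]
N → fault, evict L, frames [R, W, N]
W → hit
N → hit
W → hit
N → hit
Page faults: 11.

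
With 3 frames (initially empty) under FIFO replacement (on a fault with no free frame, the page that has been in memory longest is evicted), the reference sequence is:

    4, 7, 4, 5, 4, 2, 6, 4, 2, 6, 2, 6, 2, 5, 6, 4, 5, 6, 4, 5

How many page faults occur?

7

4: fault, frames [4]
7: fault, frames [4, 7]
4: hit
5: fault, frames [4, 7, 5]
4: hit
2: fault, evict 4, frames [7, 5, 2]
6: fault, evict 7, frames [5, 2, 6]
4: fault, evict 5, frames [2, 6, 4]
2: hit
6: hit
2: hit
6: hit
2: hit
5: fault, evict 2, frames [6, 4, 5]
6: hit
4: hit
5: hit
6: hit
4: hit
5: hit
Page faults: 7.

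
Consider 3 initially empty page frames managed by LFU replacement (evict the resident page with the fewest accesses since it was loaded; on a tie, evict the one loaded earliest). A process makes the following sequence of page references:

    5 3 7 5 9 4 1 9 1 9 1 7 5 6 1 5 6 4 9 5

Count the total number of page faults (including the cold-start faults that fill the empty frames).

5 → miss, frames {5}
3 → miss, frames {5,3}
7 → miss, frames {5,3,7}
5 → hit
9 → miss, evict 3, frames {5,7,9}
4 → miss, evict 7, frames {5,9,4}
1 → miss, evict 9, frames {5,4,1}
9 → miss, evict 4, frames {5,1,9}
1 → hit
9 → hit
1 → hit
7 → miss, evict 5, frames {1,9,7}
5 → miss, evict 7, frames {1,9,5}
6 → miss, evict 5, frames {1,9,6}
1 → hit
5 → miss, evict 6, frames {1,9,5}
6 → miss, evict 5, frames {1,9,6}
4 → miss, evict 6, frames {1,9,4}
9 → hit
5 → miss, evict 4, frames {1,9,5}
Page faults: 14.

14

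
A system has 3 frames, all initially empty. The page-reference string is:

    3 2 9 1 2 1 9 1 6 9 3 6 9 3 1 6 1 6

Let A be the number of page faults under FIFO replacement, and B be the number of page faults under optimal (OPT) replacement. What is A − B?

Under FIFO: F F F F . . . . F . F . F . F F . . → 9 faults.
Under OPT: F F F F . . . . F . F . . . F . . . → 7 faults.
A − B = 9 − 7 = 2.

2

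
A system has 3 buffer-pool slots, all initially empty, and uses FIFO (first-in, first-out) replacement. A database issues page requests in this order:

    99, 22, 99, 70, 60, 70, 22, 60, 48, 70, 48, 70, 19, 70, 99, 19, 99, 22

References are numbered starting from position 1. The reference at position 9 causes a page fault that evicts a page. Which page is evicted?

pos 1: 99 -> fault, frames (99)
pos 2: 22 -> fault, frames (99 22)
pos 3: 99 -> hit
pos 4: 70 -> fault, frames (99 22 70)
pos 5: 60 -> fault, evict 99, frames (22 70 60)
pos 6: 70 -> hit
pos 7: 22 -> hit
pos 8: 60 -> hit
pos 9: 48 -> fault, evict 22, frames (70 60 48)
At position 9, page 22 is evicted.

22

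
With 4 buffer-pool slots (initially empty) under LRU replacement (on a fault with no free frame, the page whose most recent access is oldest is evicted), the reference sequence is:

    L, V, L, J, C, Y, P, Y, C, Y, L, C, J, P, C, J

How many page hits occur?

7

L → fault, frames [L]
V → fault, frames [L, V]
L → hit
J → fault, frames [V, L, J]
C → fault, frames [V, L, J, C]
Y → fault, evict V, frames [L, J, C, Y]
P → fault, evict L, frames [J, C, Y, P]
Y → hit
C → hit
Y → hit
L → fault, evict J, frames [P, C, Y, L]
C → hit
J → fault, evict P, frames [Y, L, C, J]
P → fault, evict Y, frames [L, C, J, P]
C → hit
J → hit
Hits: 7.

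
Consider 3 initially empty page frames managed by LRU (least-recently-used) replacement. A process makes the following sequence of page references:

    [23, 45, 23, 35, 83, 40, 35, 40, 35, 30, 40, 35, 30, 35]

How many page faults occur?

23: fault, frames (23)
45: fault, frames (23 45)
23: hit
35: fault, frames (45 23 35)
83: fault, evict 45, frames (23 35 83)
40: fault, evict 23, frames (35 83 40)
35: hit
40: hit
35: hit
30: fault, evict 83, frames (40 35 30)
40: hit
35: hit
30: hit
35: hit
Page faults: 6.

6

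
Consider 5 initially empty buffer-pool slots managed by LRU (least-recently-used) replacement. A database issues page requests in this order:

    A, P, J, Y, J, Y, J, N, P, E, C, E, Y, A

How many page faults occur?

9

A: fault, frames {A}
P: fault, frames {A,P}
J: fault, frames {A,P,J}
Y: fault, frames {A,P,J,Y}
J: hit
Y: hit
J: hit
N: fault, frames {A,P,Y,J,N}
P: hit
E: fault, evict A, frames {Y,J,N,P,E}
C: fault, evict Y, frames {J,N,P,E,C}
E: hit
Y: fault, evict J, frames {N,P,C,E,Y}
A: fault, evict N, frames {P,C,E,Y,A}
Page faults: 9.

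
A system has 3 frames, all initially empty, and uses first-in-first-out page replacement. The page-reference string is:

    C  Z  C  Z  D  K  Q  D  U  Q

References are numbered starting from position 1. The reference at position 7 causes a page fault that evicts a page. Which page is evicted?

Z

pos 1: C -> miss, frames [C]
pos 2: Z -> miss, frames [C, Z]
pos 3: C -> hit
pos 4: Z -> hit
pos 5: D -> miss, frames [C, Z, D]
pos 6: K -> miss, evict C, frames [Z, D, K]
pos 7: Q -> miss, evict Z, frames [D, K, Q]
At position 7, page Z is evicted.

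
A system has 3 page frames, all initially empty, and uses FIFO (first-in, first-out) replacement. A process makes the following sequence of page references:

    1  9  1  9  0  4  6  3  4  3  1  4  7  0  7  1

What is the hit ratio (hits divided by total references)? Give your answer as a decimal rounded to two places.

1 → fault, frames {1}
9 → fault, frames {1,9}
1 → hit
9 → hit
0 → fault, frames {1,9,0}
4 → fault, evict 1, frames {9,0,4}
6 → fault, evict 9, frames {0,4,6}
3 → fault, evict 0, frames {4,6,3}
4 → hit
3 → hit
1 → fault, evict 4, frames {6,3,1}
4 → fault, evict 6, frames {3,1,4}
7 → fault, evict 3, frames {1,4,7}
0 → fault, evict 1, frames {4,7,0}
7 → hit
1 → fault, evict 4, frames {7,0,1}
Hits: 5 of 16 references → 5/16 = 0.3125.

0.31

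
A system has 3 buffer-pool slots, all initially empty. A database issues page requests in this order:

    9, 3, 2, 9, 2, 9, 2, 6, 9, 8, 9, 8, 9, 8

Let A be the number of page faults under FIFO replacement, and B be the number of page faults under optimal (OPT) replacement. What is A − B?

Under FIFO: F F F . . . . F F F . . . . → 6 faults.
Under OPT: F F F . . . . F . F . . . . → 5 faults.
A − B = 6 − 5 = 1.

1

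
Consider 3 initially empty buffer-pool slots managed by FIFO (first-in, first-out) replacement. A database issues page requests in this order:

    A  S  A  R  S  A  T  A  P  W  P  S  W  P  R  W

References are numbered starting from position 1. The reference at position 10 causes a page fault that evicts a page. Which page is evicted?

pos 1: A → miss, frames [A]
pos 2: S → miss, frames [A, S]
pos 3: A → hit
pos 4: R → miss, frames [A, S, R]
pos 5: S → hit
pos 6: A → hit
pos 7: T → miss, evict A, frames [S, R, T]
pos 8: A → miss, evict S, frames [R, T, A]
pos 9: P → miss, evict R, frames [T, A, P]
pos 10: W → miss, evict T, frames [A, P, W]
At position 10, page T is evicted.

T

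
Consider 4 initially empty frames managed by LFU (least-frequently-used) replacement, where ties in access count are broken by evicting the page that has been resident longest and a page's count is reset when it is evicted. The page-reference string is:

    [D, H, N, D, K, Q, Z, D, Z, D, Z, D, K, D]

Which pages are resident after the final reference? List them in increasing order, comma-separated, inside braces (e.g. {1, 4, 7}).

{D, K, Q, Z}

D → miss, frames [D]
H → miss, frames [D, H]
N → miss, frames [D, H, N]
D → hit
K → miss, frames [D, H, N, K]
Q → miss, evict H, frames [D, N, K, Q]
Z → miss, evict N, frames [D, K, Q, Z]
D → hit
Z → hit
D → hit
Z → hit
D → hit
K → hit
D → hit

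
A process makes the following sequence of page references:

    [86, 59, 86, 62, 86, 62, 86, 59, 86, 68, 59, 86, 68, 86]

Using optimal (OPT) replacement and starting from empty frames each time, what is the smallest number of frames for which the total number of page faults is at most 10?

2

f=1: 14 faults
f=2: 6 faults
f=3: 4 faults
f=4: 4 faults
Smallest f with faults ≤ 10 is 2.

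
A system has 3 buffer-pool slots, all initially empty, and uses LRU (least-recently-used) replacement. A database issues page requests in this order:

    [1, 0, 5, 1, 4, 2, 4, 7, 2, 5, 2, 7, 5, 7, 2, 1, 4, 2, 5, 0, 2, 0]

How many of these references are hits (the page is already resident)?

1 -> miss, frames {1}
0 -> miss, frames {1,0}
5 -> miss, frames {1,0,5}
1 -> hit
4 -> miss, evict 0, frames {5,1,4}
2 -> miss, evict 5, frames {1,4,2}
4 -> hit
7 -> miss, evict 1, frames {2,4,7}
2 -> hit
5 -> miss, evict 4, frames {7,2,5}
2 -> hit
7 -> hit
5 -> hit
7 -> hit
2 -> hit
1 -> miss, evict 5, frames {7,2,1}
4 -> miss, evict 7, frames {2,1,4}
2 -> hit
5 -> miss, evict 1, frames {4,2,5}
0 -> miss, evict 4, frames {2,5,0}
2 -> hit
0 -> hit
Hits: 11.

11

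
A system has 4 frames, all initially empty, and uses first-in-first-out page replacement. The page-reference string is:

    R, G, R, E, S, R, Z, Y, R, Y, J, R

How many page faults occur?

8

R: fault, frames {R}
G: fault, frames {R,G}
R: hit
E: fault, frames {R,G,E}
S: fault, frames {R,G,E,S}
R: hit
Z: fault, evict R, frames {G,E,S,Z}
Y: fault, evict G, frames {E,S,Z,Y}
R: fault, evict E, frames {S,Z,Y,R}
Y: hit
J: fault, evict S, frames {Z,Y,R,J}
R: hit
Page faults: 8.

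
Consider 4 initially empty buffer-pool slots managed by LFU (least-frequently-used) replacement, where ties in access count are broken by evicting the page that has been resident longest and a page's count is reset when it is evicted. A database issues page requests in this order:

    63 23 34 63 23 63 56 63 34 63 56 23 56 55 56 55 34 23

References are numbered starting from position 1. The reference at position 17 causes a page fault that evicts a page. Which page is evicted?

55

pos 1: 63 → fault, frames {63}
pos 2: 23 → fault, frames {63,23}
pos 3: 34 → fault, frames {63,23,34}
pos 4: 63 → hit
pos 5: 23 → hit
pos 6: 63 → hit
pos 7: 56 → fault, frames {63,23,34,56}
pos 8: 63 → hit
pos 9: 34 → hit
pos 10: 63 → hit
pos 11: 56 → hit
pos 12: 23 → hit
pos 13: 56 → hit
pos 14: 55 → fault, evict 34, frames {63,23,56,55}
pos 15: 56 → hit
pos 16: 55 → hit
pos 17: 34 → fault, evict 55, frames {63,23,56,34}
At position 17, page 55 is evicted.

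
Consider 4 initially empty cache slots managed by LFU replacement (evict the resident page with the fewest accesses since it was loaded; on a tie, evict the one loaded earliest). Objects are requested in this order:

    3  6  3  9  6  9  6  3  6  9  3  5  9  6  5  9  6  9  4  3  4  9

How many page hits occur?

17

3 -> fault, frames {3}
6 -> fault, frames {3,6}
3 -> hit
9 -> fault, frames {3,6,9}
6 -> hit
9 -> hit
6 -> hit
3 -> hit
6 -> hit
9 -> hit
3 -> hit
5 -> fault, frames {3,6,9,5}
9 -> hit
6 -> hit
5 -> hit
9 -> hit
6 -> hit
9 -> hit
4 -> fault, evict 5, frames {3,6,9,4}
3 -> hit
4 -> hit
9 -> hit
Hits: 17.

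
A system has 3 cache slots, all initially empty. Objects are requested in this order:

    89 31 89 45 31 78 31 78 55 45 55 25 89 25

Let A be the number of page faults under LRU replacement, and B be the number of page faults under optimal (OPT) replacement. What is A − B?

1

Under LRU: F F . F . F . . F F . F F . → 8 faults.
Under OPT: F F . F . F . . F . . F F . → 7 faults.
A − B = 8 − 7 = 1.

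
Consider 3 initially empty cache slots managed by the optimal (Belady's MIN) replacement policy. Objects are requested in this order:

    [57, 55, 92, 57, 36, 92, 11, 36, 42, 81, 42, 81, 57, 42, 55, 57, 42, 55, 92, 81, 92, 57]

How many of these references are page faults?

57 → fault, frames (57)
55 → fault, frames (57 55)
92 → fault, frames (57 55 92)
57 → hit
36 → fault, evict 55, frames (57 92 36)
92 → hit
11 → fault, evict 92, frames (57 36 11)
36 → hit
42 → fault, evict 11, frames (57 36 42)
81 → fault, evict 36, frames (57 42 81)
42 → hit
81 → hit
57 → hit
42 → hit
55 → fault, evict 81, frames (57 42 55)
57 → hit
42 → hit
55 → hit
92 → fault, evict 55, frames (57 42 92)
81 → fault, evict 42, frames (57 92 81)
92 → hit
57 → hit
Page faults: 10.

10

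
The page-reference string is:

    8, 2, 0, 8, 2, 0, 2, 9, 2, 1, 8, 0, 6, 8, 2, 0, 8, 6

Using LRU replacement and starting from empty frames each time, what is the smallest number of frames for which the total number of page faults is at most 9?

f=1: 18 faults
f=2: 16 faults
f=3: 11 faults
f=4: 9 faults
f=5: 6 faults
f=6: 6 faults
Smallest f with faults ≤ 9 is 4.

4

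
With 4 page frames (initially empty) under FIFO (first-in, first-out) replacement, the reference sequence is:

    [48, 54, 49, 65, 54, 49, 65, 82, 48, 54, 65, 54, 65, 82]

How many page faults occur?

7

48: fault, frames {48}
54: fault, frames {48,54}
49: fault, frames {48,54,49}
65: fault, frames {48,54,49,65}
54: hit
49: hit
65: hit
82: fault, evict 48, frames {54,49,65,82}
48: fault, evict 54, frames {49,65,82,48}
54: fault, evict 49, frames {65,82,48,54}
65: hit
54: hit
65: hit
82: hit
Page faults: 7.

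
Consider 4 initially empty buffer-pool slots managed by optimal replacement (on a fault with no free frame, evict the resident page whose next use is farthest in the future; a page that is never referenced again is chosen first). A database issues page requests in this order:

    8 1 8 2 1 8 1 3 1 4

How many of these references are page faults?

8 -> fault, frames {8}
1 -> fault, frames {8,1}
8 -> hit
2 -> fault, frames {8,1,2}
1 -> hit
8 -> hit
1 -> hit
3 -> fault, frames {8,1,2,3}
1 -> hit
4 -> fault, evict 3, frames {8,1,2,4}
Page faults: 5.

5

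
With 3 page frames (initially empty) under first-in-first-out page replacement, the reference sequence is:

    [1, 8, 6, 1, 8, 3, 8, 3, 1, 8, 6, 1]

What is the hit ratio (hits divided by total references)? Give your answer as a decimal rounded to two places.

0.42

1: fault, frames [1]
8: fault, frames [1, 8]
6: fault, frames [1, 8, 6]
1: hit
8: hit
3: fault, evict 1, frames [8, 6, 3]
8: hit
3: hit
1: fault, evict 8, frames [6, 3, 1]
8: fault, evict 6, frames [3, 1, 8]
6: fault, evict 3, frames [1, 8, 6]
1: hit
Hits: 5 of 12 references → 5/12 = 0.4167.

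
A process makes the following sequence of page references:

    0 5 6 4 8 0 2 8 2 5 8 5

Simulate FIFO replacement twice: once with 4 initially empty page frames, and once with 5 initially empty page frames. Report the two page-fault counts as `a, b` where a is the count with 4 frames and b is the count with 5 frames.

4 frames: F F F F F F F . . F . . → 8 faults.
5 frames: F F F F F . F . . . . . → 6 faults.
6 < 8: adding a frame reduced faults, as is typical.

8, 6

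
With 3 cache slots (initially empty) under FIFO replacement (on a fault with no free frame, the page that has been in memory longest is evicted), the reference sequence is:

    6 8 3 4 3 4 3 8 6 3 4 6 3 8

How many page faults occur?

6

6: fault, frames [6]
8: fault, frames [6, 8]
3: fault, frames [6, 8, 3]
4: fault, evict 6, frames [8, 3, 4]
3: hit
4: hit
3: hit
8: hit
6: fault, evict 8, frames [3, 4, 6]
3: hit
4: hit
6: hit
3: hit
8: fault, evict 3, frames [4, 6, 8]
Page faults: 6.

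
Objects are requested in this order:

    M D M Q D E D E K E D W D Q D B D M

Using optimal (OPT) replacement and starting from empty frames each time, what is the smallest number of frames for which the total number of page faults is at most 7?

5

f=1: 18 faults
f=2: 10 faults
f=3: 9 faults
f=4: 8 faults
f=5: 7 faults
f=6: 7 faults
f=7: 7 faults
Smallest f with faults ≤ 7 is 5.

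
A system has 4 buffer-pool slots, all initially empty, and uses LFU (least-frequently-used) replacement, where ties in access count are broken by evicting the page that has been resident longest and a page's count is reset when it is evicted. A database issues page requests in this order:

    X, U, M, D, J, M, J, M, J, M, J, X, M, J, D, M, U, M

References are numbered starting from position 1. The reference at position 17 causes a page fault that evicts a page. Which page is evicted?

pos 1: X: fault, frames (X)
pos 2: U: fault, frames (X U)
pos 3: M: fault, frames (X U M)
pos 4: D: fault, frames (X U M D)
pos 5: J: fault, evict X, frames (U M D J)
pos 6: M: hit
pos 7: J: hit
pos 8: M: hit
pos 9: J: hit
pos 10: M: hit
pos 11: J: hit
pos 12: X: fault, evict U, frames (M D J X)
pos 13: M: hit
pos 14: J: hit
pos 15: D: hit
pos 16: M: hit
pos 17: U: fault, evict X, frames (M D J U)
At position 17, page X is evicted.

X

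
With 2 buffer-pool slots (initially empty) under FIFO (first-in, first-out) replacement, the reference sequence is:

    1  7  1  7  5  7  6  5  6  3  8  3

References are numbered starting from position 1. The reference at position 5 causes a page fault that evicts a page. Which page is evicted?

1

pos 1: 1: miss, frames (1)
pos 2: 7: miss, frames (1 7)
pos 3: 1: hit
pos 4: 7: hit
pos 5: 5: miss, evict 1, frames (7 5)
At position 5, page 1 is evicted.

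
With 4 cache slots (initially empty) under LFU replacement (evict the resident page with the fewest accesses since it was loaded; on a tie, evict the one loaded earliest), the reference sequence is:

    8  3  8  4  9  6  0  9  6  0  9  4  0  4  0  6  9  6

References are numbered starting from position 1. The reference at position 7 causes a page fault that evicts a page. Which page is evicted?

pos 1: 8 -> miss, frames [8]
pos 2: 3 -> miss, frames [8, 3]
pos 3: 8 -> hit
pos 4: 4 -> miss, frames [8, 3, 4]
pos 5: 9 -> miss, frames [8, 3, 4, 9]
pos 6: 6 -> miss, evict 3, frames [8, 4, 9, 6]
pos 7: 0 -> miss, evict 4, frames [8, 9, 6, 0]
At position 7, page 4 is evicted.

4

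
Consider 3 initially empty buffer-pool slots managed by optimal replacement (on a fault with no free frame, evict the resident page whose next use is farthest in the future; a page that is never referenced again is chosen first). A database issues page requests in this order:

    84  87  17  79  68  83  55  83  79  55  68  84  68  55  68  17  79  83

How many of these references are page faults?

12

84 → fault, frames [84]
87 → fault, frames [84, 87]
17 → fault, frames [84, 87, 17]
79 → fault, evict 87, frames [84, 17, 79]
68 → fault, evict 17, frames [84, 79, 68]
83 → fault, evict 84, frames [79, 68, 83]
55 → fault, evict 68, frames [79, 83, 55]
83 → hit
79 → hit
55 → hit
68 → fault, evict 83, frames [79, 55, 68]
84 → fault, evict 79, frames [55, 68, 84]
68 → hit
55 → hit
68 → hit
17 → fault, evict 84, frames [55, 68, 17]
79 → fault, evict 17, frames [55, 68, 79]
83 → fault, evict 79, frames [55, 68, 83]
Page faults: 12.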